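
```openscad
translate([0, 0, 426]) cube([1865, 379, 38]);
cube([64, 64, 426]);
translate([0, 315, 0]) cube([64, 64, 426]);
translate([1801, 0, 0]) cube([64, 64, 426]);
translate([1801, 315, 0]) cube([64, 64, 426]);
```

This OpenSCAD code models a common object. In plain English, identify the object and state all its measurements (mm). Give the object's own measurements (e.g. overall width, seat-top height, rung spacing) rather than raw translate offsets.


A bench: a 1865×379 mm seat slab, 38 mm thick, top at z = 464 mm, on four 64×64 mm square legs flush with the seat corners and standing on z = 0.


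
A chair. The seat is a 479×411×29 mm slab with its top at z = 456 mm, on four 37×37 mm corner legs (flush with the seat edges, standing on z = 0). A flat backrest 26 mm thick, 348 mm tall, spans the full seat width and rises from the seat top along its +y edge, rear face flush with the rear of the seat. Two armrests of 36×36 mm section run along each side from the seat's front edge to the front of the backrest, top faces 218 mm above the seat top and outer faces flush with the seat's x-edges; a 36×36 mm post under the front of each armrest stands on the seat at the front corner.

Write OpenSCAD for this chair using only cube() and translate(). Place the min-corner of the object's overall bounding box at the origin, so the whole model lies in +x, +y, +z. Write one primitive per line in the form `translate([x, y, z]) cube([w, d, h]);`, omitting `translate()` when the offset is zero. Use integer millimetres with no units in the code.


translate([0, 0, 427]) cube([479, 411, 29]);
cube([37, 37, 427]);
translate([442, 0, 0]) cube([37, 37, 427]);
translate([0, 374, 0]) cube([37, 37, 427]);
translate([442, 374, 0]) cube([37, 37, 427]);
translate([0, 385, 456]) cube([479, 26, 348]);
translate([0, 0, 638]) cube([36, 385, 36]);
translate([443, 0, 638]) cube([36, 385, 36]);
translate([0, 0, 456]) cube([36, 36, 182]);
translate([443, 0, 456]) cube([36, 36, 182]);


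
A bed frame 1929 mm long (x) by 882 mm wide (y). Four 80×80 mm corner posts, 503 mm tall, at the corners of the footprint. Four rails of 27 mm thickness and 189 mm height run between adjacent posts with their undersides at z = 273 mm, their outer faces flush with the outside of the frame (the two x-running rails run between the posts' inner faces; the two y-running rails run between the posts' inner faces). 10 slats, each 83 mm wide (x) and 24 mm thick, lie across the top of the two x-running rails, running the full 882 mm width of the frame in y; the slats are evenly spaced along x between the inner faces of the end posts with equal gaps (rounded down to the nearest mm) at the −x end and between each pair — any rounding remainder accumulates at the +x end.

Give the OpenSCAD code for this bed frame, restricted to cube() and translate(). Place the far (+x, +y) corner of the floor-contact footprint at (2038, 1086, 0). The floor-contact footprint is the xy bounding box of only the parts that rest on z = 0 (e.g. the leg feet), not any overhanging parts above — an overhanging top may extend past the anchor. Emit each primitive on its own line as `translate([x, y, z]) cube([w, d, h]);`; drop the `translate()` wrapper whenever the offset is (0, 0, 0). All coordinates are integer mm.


translate([109, 204, 0]) cube([80, 80, 503]);
translate([109, 1006, 0]) cube([80, 80, 503]);
translate([1958, 204, 0]) cube([80, 80, 503]);
translate([1958, 1006, 0]) cube([80, 80, 503]);
translate([189, 204, 273]) cube([1769, 27, 189]);
translate([189, 1059, 273]) cube([1769, 27, 189]);
translate([109, 284, 273]) cube([27, 722, 189]);
translate([2011, 284, 273]) cube([27, 722, 189]);
translate([274, 204, 462]) cube([83, 882, 24]);
translate([442, 204, 462]) cube([83, 882, 24]);
translate([610, 204, 462]) cube([83, 882, 24]);
translate([778, 204, 462]) cube([83, 882, 24]);
translate([946, 204, 462]) cube([83, 882, 24]);
translate([1114, 204, 462]) cube([83, 882, 24]);
translate([1282, 204, 462]) cube([83, 882, 24]);
translate([1450, 204, 462]) cube([83, 882, 24]);
translate([1618, 204, 462]) cube([83, 882, 24]);
translate([1786, 204, 462]) cube([83, 882, 24]);


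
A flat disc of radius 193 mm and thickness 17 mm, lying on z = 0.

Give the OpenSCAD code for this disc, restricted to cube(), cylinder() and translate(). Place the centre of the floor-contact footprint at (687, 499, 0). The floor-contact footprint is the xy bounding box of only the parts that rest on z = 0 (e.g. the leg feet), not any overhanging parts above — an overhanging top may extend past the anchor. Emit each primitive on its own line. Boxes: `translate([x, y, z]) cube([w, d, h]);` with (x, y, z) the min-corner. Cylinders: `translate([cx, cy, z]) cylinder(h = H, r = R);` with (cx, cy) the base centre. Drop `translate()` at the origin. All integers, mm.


translate([687, 499, 0]) cylinder(h = 17, r = 193);


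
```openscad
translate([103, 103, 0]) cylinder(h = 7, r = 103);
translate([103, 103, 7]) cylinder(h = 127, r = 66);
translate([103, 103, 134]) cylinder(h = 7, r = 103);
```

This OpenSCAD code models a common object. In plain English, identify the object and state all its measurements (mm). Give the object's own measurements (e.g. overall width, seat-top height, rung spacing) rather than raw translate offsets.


A spool: two coaxial disc flanges of radius 103 mm and thickness 7 mm, joined by a core cylinder of radius 66 mm and height 127 mm. The lower flange rests on z = 0 and the three cylinders share a vertical axis.


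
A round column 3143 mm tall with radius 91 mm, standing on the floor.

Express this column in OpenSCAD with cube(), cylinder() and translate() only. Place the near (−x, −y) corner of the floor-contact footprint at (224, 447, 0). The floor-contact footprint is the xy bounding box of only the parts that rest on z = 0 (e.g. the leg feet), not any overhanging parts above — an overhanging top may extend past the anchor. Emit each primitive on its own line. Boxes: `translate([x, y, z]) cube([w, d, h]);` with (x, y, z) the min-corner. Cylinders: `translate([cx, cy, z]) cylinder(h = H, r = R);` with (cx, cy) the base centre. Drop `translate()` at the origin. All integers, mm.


translate([315, 538, 0]) cylinder(h = 3143, r = 91);


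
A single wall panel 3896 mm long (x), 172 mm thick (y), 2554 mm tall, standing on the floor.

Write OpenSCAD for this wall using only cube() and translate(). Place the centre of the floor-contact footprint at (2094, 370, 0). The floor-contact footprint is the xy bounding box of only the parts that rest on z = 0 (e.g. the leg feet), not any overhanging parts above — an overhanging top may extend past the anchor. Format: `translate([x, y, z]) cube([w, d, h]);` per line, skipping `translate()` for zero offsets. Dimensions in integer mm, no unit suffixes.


translate([146, 284, 0]) cube([3896, 172, 2554]);


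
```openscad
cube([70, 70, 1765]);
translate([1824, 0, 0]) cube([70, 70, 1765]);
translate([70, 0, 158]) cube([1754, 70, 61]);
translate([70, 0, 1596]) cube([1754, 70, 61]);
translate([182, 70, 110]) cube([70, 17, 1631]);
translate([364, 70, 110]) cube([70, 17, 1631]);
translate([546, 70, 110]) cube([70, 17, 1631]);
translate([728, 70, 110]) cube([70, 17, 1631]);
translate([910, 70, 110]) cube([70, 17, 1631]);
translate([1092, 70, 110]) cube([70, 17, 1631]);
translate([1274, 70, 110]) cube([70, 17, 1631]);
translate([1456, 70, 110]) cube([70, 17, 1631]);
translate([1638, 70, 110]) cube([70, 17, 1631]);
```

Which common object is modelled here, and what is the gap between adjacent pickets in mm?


A fence section. The picket gap is 112 mm.

Two posts, two rails, 9 pickets — a fence section. Span 1754 mm holds 9 pickets of 70 mm with 10 equal gaps: ⌊(1754 − 9·70) / 10⌋ = 112 mm.


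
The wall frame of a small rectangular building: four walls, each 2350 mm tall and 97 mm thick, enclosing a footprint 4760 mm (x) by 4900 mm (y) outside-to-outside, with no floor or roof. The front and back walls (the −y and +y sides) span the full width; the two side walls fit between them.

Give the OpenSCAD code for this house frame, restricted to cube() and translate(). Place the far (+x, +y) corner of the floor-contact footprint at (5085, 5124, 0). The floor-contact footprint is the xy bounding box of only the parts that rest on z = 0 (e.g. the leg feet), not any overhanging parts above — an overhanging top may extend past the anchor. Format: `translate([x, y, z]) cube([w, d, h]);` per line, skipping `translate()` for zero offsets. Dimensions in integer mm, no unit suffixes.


translate([325, 224, 0]) cube([4760, 97, 2350]);
translate([325, 5027, 0]) cube([4760, 97, 2350]);
translate([325, 321, 0]) cube([97, 4706, 2350]);
translate([4988, 321, 0]) cube([97, 4706, 2350]);


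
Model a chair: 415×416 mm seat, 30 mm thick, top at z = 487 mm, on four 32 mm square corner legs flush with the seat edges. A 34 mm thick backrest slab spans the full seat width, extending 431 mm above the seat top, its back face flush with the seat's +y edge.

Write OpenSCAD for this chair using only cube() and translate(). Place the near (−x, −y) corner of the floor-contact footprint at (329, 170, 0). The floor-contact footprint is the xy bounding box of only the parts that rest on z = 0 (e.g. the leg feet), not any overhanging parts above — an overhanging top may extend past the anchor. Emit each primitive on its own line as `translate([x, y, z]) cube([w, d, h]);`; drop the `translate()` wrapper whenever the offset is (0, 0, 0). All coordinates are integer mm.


// leg_h = 487 - 30 = 457
translate([329, 170, 457]) cube([415, 416, 30]);
translate([329, 170, 0]) cube([32, 32, 457]);
translate([712, 170, 0]) cube([32, 32, 457]);
translate([329, 554, 0]) cube([32, 32, 457]);
translate([712, 554, 0]) cube([32, 32, 457]);
translate([329, 552, 487]) cube([415, 34, 431]);


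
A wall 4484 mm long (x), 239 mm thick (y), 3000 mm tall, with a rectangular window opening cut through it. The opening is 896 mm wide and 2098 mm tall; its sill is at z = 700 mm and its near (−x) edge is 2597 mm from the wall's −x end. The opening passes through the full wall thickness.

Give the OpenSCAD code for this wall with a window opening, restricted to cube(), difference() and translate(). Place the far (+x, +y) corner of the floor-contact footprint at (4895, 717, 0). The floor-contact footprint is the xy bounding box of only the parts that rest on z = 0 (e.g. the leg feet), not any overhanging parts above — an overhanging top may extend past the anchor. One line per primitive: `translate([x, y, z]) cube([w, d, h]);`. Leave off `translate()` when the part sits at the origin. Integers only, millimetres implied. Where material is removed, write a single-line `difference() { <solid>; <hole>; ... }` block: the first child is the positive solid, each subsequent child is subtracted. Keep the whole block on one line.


difference() { translate([411, 478, 0]) cube([4484, 239, 3000]); translate([3008, 478, 700]) cube([896, 239, 2098]); }


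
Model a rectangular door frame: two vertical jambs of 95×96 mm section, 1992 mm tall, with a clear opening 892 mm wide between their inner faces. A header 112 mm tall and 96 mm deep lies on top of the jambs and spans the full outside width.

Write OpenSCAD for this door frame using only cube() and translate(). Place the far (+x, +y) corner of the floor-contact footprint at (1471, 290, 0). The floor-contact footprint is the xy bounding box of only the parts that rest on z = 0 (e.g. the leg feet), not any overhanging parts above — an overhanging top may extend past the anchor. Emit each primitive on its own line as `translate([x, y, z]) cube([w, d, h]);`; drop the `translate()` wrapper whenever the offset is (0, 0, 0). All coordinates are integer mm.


translate([389, 194, 0]) cube([95, 96, 1992]);
translate([1376, 194, 0]) cube([95, 96, 1992]);
translate([389, 194, 1992]) cube([1082, 96, 112]);


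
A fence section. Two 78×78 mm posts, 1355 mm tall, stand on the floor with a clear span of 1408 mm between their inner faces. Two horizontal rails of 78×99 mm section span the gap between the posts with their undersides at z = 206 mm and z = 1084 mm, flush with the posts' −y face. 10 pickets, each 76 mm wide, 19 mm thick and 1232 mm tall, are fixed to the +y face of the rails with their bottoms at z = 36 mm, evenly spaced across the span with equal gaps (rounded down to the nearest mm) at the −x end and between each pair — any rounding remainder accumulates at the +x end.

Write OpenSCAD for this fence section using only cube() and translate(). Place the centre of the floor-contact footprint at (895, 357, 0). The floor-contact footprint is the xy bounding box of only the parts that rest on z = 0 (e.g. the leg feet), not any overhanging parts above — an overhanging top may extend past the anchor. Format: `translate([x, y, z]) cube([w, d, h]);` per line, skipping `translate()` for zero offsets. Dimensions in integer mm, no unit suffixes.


translate([113, 318, 0]) cube([78, 78, 1355]);
translate([1599, 318, 0]) cube([78, 78, 1355]);
translate([191, 318, 206]) cube([1408, 78, 99]);
translate([191, 318, 1084]) cube([1408, 78, 99]);
translate([249, 396, 36]) cube([76, 19, 1232]);
translate([383, 396, 36]) cube([76, 19, 1232]);
translate([517, 396, 36]) cube([76, 19, 1232]);
translate([651, 396, 36]) cube([76, 19, 1232]);
translate([785, 396, 36]) cube([76, 19, 1232]);
translate([919, 396, 36]) cube([76, 19, 1232]);
translate([1053, 396, 36]) cube([76, 19, 1232]);
translate([1187, 396, 36]) cube([76, 19, 1232]);
translate([1321, 396, 36]) cube([76, 19, 1232]);
translate([1455, 396, 36]) cube([76, 19, 1232]);


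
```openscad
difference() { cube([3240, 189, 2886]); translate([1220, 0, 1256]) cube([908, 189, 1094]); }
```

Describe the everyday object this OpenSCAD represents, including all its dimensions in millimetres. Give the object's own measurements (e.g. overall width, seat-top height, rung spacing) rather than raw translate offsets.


A wall 3240 mm long (x), 189 mm thick (y), 2886 mm tall, with a rectangular window opening cut through it. The opening is 908 mm wide and 1094 mm tall; its sill is at z = 1256 mm and its near (−x) edge is 1220 mm from the wall's −x end. The opening passes through the full wall thickness.


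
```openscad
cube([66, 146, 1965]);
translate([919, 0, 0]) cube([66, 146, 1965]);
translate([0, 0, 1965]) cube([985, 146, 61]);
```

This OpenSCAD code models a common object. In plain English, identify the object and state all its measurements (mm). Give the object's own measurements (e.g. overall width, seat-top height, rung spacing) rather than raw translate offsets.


A door frame. The clear opening is 853 mm wide and 1965 mm high. Two 66 mm wide jambs, 146 mm deep, stand either side of the opening from the floor to the top of the opening. A 61 mm thick head sits across the top of both jambs, spanning the full outside width of the frame.


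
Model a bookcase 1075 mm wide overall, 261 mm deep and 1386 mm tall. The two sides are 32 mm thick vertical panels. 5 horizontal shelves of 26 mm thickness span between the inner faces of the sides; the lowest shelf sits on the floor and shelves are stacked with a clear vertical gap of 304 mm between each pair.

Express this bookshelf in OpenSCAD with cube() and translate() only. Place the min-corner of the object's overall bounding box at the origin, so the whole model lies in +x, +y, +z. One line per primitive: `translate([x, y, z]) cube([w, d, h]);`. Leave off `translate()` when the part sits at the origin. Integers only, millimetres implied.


cube([32, 261, 1386]);
translate([1043, 0, 0]) cube([32, 261, 1386]);
translate([32, 0, 0]) cube([1011, 261, 26]);
translate([32, 0, 330]) cube([1011, 261, 26]);
translate([32, 0, 660]) cube([1011, 261, 26]);
translate([32, 0, 990]) cube([1011, 261, 26]);
translate([32, 0, 1320]) cube([1011, 261, 26]);


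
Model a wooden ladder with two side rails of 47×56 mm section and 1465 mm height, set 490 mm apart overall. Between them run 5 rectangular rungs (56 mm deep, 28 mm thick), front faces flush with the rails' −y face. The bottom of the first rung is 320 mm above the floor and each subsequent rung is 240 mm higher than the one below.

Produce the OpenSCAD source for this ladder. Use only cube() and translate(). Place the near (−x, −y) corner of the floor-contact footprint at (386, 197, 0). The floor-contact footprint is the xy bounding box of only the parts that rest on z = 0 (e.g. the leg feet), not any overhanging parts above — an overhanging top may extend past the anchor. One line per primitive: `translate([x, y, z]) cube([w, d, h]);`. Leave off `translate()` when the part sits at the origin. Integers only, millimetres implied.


// rung span = 490 - 2*47 = 396
// rung[k] z = 320 + k*240
translate([386, 197, 0]) cube([47, 56, 1465]);
translate([829, 197, 0]) cube([47, 56, 1465]);
translate([433, 197, 320]) cube([396, 56, 28]);
translate([433, 197, 560]) cube([396, 56, 28]);
translate([433, 197, 800]) cube([396, 56, 28]);
translate([433, 197, 1040]) cube([396, 56, 28]);
translate([433, 197, 1280]) cube([396, 56, 28]);


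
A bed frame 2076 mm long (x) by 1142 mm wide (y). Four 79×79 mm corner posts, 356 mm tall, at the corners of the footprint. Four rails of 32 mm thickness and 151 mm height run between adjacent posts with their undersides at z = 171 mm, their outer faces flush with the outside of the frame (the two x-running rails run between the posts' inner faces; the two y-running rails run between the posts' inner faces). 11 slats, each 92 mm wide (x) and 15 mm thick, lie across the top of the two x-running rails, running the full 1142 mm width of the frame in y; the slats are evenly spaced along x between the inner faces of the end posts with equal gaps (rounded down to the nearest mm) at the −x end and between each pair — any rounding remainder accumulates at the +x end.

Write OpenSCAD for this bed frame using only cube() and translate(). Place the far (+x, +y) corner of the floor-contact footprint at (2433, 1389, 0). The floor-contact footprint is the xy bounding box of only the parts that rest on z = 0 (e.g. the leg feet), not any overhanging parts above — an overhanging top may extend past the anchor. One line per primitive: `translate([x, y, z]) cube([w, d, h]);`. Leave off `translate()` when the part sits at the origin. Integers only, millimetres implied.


translate([357, 247, 0]) cube([79, 79, 356]);
translate([357, 1310, 0]) cube([79, 79, 356]);
translate([2354, 247, 0]) cube([79, 79, 356]);
translate([2354, 1310, 0]) cube([79, 79, 356]);
translate([436, 247, 171]) cube([1918, 32, 151]);
translate([436, 1357, 171]) cube([1918, 32, 151]);
translate([357, 326, 171]) cube([32, 984, 151]);
translate([2401, 326, 171]) cube([32, 984, 151]);
translate([511, 247, 322]) cube([92, 1142, 15]);
translate([678, 247, 322]) cube([92, 1142, 15]);
translate([845, 247, 322]) cube([92, 1142, 15]);
translate([1012, 247, 322]) cube([92, 1142, 15]);
translate([1179, 247, 322]) cube([92, 1142, 15]);
translate([1346, 247, 322]) cube([92, 1142, 15]);
translate([1513, 247, 322]) cube([92, 1142, 15]);
translate([1680, 247, 322]) cube([92, 1142, 15]);
translate([1847, 247, 322]) cube([92, 1142, 15]);
translate([2014, 247, 322]) cube([92, 1142, 15]);
translate([2181, 247, 322]) cube([92, 1142, 15]);


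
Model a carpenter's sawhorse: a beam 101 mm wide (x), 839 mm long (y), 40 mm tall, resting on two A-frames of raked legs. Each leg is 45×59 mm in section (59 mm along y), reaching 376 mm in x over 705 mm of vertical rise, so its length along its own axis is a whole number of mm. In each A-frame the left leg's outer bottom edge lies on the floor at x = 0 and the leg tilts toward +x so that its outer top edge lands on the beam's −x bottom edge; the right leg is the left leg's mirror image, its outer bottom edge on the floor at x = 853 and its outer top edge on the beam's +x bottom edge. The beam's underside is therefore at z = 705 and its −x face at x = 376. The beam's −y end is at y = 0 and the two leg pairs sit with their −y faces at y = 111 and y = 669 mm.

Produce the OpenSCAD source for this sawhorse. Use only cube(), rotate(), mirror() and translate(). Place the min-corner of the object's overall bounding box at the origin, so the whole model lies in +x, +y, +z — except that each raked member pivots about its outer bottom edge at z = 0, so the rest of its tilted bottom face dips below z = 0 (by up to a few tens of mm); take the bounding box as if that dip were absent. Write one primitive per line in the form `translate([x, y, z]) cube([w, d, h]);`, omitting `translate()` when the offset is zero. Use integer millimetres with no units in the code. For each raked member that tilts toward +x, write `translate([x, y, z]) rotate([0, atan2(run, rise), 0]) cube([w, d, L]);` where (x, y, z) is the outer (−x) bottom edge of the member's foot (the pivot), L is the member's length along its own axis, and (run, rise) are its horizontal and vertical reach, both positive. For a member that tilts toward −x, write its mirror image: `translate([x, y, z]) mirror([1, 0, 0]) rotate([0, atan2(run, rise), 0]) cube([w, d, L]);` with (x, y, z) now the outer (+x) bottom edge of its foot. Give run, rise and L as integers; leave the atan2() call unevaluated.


translate([376, 0, 705]) cube([101, 839, 40]);
translate([0, 111, 0]) rotate([0, atan2(376, 705), 0]) cube([45, 59, 799]);
translate([853, 111, 0]) mirror([1, 0, 0]) rotate([0, atan2(376, 705), 0]) cube([45, 59, 799]);
translate([0, 669, 0]) rotate([0, atan2(376, 705), 0]) cube([45, 59, 799]);
translate([853, 669, 0]) mirror([1, 0, 0]) rotate([0, atan2(376, 705), 0]) cube([45, 59, 799]);


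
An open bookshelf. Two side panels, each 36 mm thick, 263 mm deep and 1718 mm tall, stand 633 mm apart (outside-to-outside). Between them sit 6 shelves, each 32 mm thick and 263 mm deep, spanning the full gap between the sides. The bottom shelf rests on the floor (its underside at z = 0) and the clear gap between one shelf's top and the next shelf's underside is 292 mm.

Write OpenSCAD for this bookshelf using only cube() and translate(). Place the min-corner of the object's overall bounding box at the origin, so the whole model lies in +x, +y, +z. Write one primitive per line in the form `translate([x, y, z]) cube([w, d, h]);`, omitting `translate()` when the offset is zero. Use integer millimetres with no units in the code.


cube([36, 263, 1718]);
translate([597, 0, 0]) cube([36, 263, 1718]);
translate([36, 0, 0]) cube([561, 263, 32]);
translate([36, 0, 324]) cube([561, 263, 32]);
translate([36, 0, 648]) cube([561, 263, 32]);
translate([36, 0, 972]) cube([561, 263, 32]);
translate([36, 0, 1296]) cube([561, 263, 32]);
translate([36, 0, 1620]) cube([561, 263, 32]);


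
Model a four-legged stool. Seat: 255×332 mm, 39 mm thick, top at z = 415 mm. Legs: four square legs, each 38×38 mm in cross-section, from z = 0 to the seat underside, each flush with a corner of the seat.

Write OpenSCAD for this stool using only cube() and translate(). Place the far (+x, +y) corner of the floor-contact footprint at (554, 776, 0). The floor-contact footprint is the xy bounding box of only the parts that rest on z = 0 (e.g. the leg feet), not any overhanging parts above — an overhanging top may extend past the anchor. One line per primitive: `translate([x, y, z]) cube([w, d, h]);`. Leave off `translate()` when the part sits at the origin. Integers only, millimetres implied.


translate([299, 444, 376]) cube([255, 332, 39]);
translate([299, 444, 0]) cube([38, 38, 376]);
translate([516, 444, 0]) cube([38, 38, 376]);
translate([299, 738, 0]) cube([38, 38, 376]);
translate([516, 738, 0]) cube([38, 38, 376]);


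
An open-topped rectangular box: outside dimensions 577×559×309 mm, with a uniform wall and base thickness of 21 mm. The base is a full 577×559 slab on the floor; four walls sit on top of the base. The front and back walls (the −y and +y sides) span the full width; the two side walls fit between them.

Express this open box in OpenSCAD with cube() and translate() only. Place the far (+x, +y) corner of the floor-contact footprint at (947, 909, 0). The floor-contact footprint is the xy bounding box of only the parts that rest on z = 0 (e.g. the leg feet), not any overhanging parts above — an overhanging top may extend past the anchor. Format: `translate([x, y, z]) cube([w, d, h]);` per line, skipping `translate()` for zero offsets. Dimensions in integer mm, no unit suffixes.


translate([370, 350, 0]) cube([577, 559, 21]);
translate([370, 350, 21]) cube([577, 21, 288]);
translate([370, 888, 21]) cube([577, 21, 288]);
translate([370, 371, 21]) cube([21, 517, 288]);
translate([926, 371, 21]) cube([21, 517, 288]);


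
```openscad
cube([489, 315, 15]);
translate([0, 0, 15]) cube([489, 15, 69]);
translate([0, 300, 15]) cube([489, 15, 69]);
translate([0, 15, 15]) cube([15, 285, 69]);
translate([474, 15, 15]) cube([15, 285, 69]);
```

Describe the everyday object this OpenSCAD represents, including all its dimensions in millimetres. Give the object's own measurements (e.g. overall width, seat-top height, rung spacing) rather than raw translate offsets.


An open-topped rectangular box: outside dimensions 489×315×84 mm, with a uniform wall and base thickness of 15 mm. The base is a full 489×315 slab on the floor; four walls sit on top of the base. The front and back walls (the −y and +y sides) span the full width; the two side walls fit between them.


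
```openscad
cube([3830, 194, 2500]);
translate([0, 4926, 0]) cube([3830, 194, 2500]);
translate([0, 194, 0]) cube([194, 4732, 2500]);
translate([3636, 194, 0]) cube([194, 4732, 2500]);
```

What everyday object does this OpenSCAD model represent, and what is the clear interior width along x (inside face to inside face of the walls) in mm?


A house (or room) frame. The interior width is 3442 mm.

Four 2500 mm walls enclosing a rectangle with no floor or roof — a room or house frame. Outside width is 3830 mm and wall thickness is 194 mm, so the interior width is 3830 − 2 × 194 = 3442 mm.


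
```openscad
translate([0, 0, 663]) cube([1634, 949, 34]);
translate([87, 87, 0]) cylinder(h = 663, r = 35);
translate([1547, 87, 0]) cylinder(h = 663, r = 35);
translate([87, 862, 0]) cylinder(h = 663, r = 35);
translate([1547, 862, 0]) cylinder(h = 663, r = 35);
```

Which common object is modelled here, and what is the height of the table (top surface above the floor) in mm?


A table. The table height is 697 mm.

A 1634×949×34 slab sits at z = 663 on four Ø70 mm round legs — a table. The top surface is at 663 + 34 = 697 mm.


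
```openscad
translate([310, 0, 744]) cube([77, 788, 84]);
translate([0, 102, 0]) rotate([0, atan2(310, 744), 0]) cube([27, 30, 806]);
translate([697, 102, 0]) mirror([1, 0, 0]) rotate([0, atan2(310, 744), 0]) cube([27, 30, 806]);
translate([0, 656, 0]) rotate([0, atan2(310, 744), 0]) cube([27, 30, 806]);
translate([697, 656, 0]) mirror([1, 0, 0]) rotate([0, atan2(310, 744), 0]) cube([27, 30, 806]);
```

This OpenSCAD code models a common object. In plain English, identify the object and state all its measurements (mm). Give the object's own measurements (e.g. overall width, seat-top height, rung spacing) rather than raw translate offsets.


A sawhorse. A 77×788×84 mm beam (x, y, z) sits on two A-frame leg pairs. Each pair is two raked legs of 27×30 mm section (30 mm along y) splaying symmetrically in x. Each leg rises 744 mm vertically over 310 mm of horizontal reach and is 806 mm long along its own axis. Every leg's outer bottom edge rests on the floor and its outer top edge meets a bottom edge of the beam — the left legs (tilting toward +x) meet the beam's −x bottom edge, the right legs (their mirror images, tilting toward −x) meet its +x bottom edge — so the leg tops tuck under the beam, the beam's underside is 744 mm above the floor, and the feet are 697 mm apart outside-to-outside with the beam centred between them. The two leg pairs are set in 102 mm from either end of the beam.


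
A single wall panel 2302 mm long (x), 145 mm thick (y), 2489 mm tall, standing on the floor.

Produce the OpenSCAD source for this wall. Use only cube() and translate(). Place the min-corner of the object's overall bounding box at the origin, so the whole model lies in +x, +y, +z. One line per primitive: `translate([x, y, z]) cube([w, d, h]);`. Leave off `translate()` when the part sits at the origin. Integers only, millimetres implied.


cube([2302, 145, 2489]);


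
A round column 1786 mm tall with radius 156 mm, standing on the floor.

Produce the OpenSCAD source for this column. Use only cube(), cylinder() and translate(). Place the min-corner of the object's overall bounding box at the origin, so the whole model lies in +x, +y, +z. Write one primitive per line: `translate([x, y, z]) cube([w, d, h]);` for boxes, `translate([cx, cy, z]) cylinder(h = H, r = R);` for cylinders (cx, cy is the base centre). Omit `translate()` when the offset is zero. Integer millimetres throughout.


translate([156, 156, 0]) cylinder(h = 1786, r = 156);


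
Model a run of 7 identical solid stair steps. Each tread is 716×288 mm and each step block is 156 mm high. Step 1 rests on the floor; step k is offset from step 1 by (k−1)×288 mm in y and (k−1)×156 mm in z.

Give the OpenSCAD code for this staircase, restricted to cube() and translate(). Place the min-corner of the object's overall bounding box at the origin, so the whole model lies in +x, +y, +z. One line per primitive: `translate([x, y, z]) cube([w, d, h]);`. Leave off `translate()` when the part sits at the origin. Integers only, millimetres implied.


cube([716, 288, 156]);
translate([0, 288, 156]) cube([716, 288, 156]);
translate([0, 576, 312]) cube([716, 288, 156]);
translate([0, 864, 468]) cube([716, 288, 156]);
translate([0, 1152, 624]) cube([716, 288, 156]);
translate([0, 1440, 780]) cube([716, 288, 156]);
translate([0, 1728, 936]) cube([716, 288, 156]);


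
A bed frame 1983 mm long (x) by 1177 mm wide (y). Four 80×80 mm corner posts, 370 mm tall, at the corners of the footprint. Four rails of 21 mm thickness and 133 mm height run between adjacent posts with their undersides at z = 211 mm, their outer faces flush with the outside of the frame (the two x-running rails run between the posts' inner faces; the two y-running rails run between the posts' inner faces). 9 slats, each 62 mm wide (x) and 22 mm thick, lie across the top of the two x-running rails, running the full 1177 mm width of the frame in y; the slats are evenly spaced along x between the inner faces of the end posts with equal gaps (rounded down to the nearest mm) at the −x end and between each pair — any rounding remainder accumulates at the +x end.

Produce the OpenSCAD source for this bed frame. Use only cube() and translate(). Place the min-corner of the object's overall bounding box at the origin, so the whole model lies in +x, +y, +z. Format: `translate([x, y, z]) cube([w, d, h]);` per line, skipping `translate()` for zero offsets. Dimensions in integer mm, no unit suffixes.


cube([80, 80, 370]);
translate([0, 1097, 0]) cube([80, 80, 370]);
translate([1903, 0, 0]) cube([80, 80, 370]);
translate([1903, 1097, 0]) cube([80, 80, 370]);
translate([80, 0, 211]) cube([1823, 21, 133]);
translate([80, 1156, 211]) cube([1823, 21, 133]);
translate([0, 80, 211]) cube([21, 1017, 133]);
translate([1962, 80, 211]) cube([21, 1017, 133]);
translate([206, 0, 344]) cube([62, 1177, 22]);
translate([394, 0, 344]) cube([62, 1177, 22]);
translate([582, 0, 344]) cube([62, 1177, 22]);
translate([770, 0, 344]) cube([62, 1177, 22]);
translate([958, 0, 344]) cube([62, 1177, 22]);
translate([1146, 0, 344]) cube([62, 1177, 22]);
translate([1334, 0, 344]) cube([62, 1177, 22]);
translate([1522, 0, 344]) cube([62, 1177, 22]);
translate([1710, 0, 344]) cube([62, 1177, 22]);


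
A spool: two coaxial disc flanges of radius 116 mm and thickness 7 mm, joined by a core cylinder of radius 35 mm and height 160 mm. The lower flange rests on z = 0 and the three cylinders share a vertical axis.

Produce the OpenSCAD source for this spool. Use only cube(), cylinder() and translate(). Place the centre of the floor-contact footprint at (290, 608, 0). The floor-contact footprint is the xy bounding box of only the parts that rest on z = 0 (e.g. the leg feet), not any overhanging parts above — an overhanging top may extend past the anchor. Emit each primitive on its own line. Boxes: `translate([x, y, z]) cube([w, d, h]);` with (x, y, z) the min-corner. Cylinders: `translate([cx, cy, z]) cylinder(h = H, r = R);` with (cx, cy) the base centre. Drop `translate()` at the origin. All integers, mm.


translate([290, 608, 0]) cylinder(h = 7, r = 116);
translate([290, 608, 7]) cylinder(h = 160, r = 35);
translate([290, 608, 167]) cylinder(h = 7, r = 116);


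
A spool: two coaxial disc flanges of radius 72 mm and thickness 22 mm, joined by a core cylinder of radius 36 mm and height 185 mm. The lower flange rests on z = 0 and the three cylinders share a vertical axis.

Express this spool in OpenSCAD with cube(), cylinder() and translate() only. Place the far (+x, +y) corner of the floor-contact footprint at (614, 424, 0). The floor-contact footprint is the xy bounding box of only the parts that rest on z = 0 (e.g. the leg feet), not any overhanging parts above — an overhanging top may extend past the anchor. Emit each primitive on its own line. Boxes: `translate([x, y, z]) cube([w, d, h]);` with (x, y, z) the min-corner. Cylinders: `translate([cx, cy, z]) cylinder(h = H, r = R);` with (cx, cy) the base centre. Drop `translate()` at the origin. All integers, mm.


translate([542, 352, 0]) cylinder(h = 22, r = 72);
translate([542, 352, 22]) cylinder(h = 185, r = 36);
translate([542, 352, 207]) cylinder(h = 22, r = 72);


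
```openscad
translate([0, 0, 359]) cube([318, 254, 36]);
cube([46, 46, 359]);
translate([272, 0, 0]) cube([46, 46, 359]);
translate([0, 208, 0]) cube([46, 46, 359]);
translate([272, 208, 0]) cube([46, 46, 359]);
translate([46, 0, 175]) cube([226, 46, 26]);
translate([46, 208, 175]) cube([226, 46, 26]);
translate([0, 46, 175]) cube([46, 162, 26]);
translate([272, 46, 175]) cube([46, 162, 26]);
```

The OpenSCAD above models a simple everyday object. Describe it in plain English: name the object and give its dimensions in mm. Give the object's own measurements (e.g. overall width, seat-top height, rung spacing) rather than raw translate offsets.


A four-legged stool. The seat is a 318×254×36 mm slab whose top surface is at z = 395 mm; four square legs, each 46×46 mm in cross-section, run from the floor (z = 0) to the underside of the seat, each flush with a corner of the seat. Four stretchers, 46 mm wide and 26 mm tall, connect adjacent legs with their undersides at z = 175 mm, each running between the inner faces of the legs it joins and aligned with the legs' outer faces on the other axis.


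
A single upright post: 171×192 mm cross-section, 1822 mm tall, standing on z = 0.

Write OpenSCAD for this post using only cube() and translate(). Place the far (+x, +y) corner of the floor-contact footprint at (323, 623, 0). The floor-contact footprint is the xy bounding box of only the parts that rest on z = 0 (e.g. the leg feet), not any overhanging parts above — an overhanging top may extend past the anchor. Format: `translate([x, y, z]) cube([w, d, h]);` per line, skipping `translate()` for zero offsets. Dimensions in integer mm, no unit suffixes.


translate([152, 431, 0]) cube([171, 192, 1822]);


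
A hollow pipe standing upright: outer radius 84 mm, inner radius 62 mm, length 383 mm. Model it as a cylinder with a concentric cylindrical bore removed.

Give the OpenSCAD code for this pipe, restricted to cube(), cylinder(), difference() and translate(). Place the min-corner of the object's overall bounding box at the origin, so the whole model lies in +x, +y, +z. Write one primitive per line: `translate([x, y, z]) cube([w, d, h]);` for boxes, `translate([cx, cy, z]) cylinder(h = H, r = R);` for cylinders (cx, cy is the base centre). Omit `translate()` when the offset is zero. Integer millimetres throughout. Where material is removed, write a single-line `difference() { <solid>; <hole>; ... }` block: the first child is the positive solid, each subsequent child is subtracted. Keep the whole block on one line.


difference() { translate([84, 84, 0]) cylinder(h = 383, r = 84); translate([84, 84, 0]) cylinder(h = 383, r = 62); }


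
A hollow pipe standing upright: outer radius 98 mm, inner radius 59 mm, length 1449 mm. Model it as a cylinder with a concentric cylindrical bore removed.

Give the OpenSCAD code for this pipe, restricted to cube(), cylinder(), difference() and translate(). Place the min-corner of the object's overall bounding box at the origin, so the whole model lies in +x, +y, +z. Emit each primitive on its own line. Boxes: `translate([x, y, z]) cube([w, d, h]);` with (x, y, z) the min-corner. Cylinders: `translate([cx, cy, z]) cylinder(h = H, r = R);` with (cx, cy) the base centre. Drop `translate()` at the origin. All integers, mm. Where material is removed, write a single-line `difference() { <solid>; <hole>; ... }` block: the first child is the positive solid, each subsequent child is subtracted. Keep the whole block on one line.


difference() { translate([98, 98, 0]) cylinder(h = 1449, r = 98); translate([98, 98, 0]) cylinder(h = 1449, r = 59); }


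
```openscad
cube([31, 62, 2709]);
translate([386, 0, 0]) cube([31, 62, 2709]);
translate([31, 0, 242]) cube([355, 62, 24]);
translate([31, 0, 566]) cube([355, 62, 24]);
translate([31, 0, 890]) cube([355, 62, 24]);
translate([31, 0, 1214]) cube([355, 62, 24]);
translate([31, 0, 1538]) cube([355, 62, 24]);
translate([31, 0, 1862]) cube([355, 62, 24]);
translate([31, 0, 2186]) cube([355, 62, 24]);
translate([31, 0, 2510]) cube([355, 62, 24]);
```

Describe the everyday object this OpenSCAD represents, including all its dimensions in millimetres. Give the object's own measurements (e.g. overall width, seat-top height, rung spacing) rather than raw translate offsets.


A straight ladder. Two 31×62 mm vertical rails, 2709 mm tall, stand 417 mm apart (outside-to-outside) with their front faces coplanar on the −y side. 8 rungs, each 62 mm deep and 24 mm tall, span between the inner faces of the rails, front faces flush with the rails. The lowest rung's underside is at z = 242 mm and rungs are spaced 324 mm apart (underside to underside).


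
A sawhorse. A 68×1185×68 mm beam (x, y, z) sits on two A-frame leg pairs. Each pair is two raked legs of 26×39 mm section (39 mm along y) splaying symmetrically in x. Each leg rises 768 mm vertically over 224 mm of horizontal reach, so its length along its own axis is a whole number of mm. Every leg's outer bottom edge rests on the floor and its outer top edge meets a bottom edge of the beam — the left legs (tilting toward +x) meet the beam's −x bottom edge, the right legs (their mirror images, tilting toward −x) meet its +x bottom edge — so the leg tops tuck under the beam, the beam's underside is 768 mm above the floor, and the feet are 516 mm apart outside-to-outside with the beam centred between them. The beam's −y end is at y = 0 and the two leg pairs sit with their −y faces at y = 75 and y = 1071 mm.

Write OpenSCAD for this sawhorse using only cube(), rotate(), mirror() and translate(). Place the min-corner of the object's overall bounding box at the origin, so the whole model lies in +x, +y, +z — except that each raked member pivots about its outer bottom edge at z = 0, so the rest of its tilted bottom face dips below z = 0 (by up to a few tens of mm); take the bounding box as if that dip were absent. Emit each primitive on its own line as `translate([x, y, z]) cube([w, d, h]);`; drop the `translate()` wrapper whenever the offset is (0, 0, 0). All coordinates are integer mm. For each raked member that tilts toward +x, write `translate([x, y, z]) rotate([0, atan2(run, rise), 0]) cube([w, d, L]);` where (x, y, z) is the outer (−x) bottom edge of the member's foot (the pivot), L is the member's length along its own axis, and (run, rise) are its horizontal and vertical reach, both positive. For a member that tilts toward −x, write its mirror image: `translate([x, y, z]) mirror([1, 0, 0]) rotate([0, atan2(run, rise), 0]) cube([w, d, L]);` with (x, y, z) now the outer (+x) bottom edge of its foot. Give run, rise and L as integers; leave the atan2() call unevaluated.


// leg length = √(224² + 768²) = 800
// right-leg outer foot x = 2·224 + 68 = 516
// beam min-corner = (224, 0, 768)
translate([224, 0, 768]) cube([68, 1185, 68]);
translate([0, 75, 0]) rotate([0, atan2(224, 768), 0]) cube([26, 39, 800]);
translate([516, 75, 0]) mirror([1, 0, 0]) rotate([0, atan2(224, 768), 0]) cube([26, 39, 800]);
translate([0, 1071, 0]) rotate([0, atan2(224, 768), 0]) cube([26, 39, 800]);
translate([516, 1071, 0]) mirror([1, 0, 0]) rotate([0, atan2(224, 768), 0]) cube([26, 39, 800]);
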